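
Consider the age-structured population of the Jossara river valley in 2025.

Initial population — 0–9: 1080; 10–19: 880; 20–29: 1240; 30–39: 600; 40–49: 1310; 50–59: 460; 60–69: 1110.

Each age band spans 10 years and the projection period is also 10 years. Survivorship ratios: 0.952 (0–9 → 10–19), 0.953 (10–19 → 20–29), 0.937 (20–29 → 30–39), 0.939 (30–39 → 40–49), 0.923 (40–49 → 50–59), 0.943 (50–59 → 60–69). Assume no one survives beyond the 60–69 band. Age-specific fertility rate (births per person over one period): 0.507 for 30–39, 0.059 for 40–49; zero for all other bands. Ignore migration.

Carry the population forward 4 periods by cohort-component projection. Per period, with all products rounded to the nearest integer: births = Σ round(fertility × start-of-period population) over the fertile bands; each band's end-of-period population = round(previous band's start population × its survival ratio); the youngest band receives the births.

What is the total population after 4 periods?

Call the groups 1 to 7, youngest first.
After projecting period 1:
Births: 600 × 0.507 = 304  |  1310 × 0.059 = 77 → 381
Group 2: 1080 × 0.952 = 1028
Group 3: 880 × 0.953 = 839
Group 4: 1240 × 0.937 = 1162
Group 5: 600 × 0.939 = 563
Group 6: 1310 × 0.923 = 1209
Group 7: 460 × 0.943 = 434
Population now: 0–9=381, 10–19=1028, 20–29=839, 30–39=1162, 40–49=563, 50–59=1209, 60–69=434
After projecting period 2:
Births: 1162 × 0.507 = 589  |  563 × 0.059 = 33 → 622
Group 2: 381 × 0.952 = 363
Group 3: 1028 × 0.953 = 980
Group 4: 839 × 0.937 = 786
Group 5: 1162 × 0.939 = 1091
Group 6: 563 × 0.923 = 520
Group 7: 1209 × 0.943 = 1140
Population now: 0–9=622, 10–19=363, 20–29=980, 30–39=786, 40–49=1091, 50–59=520, 60–69=1140
After projecting period 3:
Births: 786 × 0.507 = 399  |  1091 × 0.059 = 64 → 463
Group 2: 622 × 0.952 = 592
Group 3: 363 × 0.953 = 346
Group 4: 980 × 0.937 = 918
Group 5: 786 × 0.939 = 738
Group 6: 1091 × 0.923 = 1007
Group 7: 520 × 0.943 = 490
Population now: 0–9=463, 10–19=592, 20–29=346, 30–39=918, 40–49=738, 50–59=1007, 60–69=490
After projecting period 4:
Births: 918 × 0.507 = 465  |  738 × 0.059 = 44 → 509
Group 2: 463 × 0.952 = 441
Group 3: 592 × 0.953 = 564
Group 4: 346 × 0.937 = 324
Group 5: 918 × 0.939 = 862
Group 6: 738 × 0.923 = 681
Group 7: 1007 × 0.943 = 950
Population now: 0–9=509, 10–19=441, 20–29=564, 30–39=324, 40–49=862, 50–59=681, 60–69=950
Total after period 4: 509 + 441 + 564 + 324 + 862 + 681 + 950 = 4331

4331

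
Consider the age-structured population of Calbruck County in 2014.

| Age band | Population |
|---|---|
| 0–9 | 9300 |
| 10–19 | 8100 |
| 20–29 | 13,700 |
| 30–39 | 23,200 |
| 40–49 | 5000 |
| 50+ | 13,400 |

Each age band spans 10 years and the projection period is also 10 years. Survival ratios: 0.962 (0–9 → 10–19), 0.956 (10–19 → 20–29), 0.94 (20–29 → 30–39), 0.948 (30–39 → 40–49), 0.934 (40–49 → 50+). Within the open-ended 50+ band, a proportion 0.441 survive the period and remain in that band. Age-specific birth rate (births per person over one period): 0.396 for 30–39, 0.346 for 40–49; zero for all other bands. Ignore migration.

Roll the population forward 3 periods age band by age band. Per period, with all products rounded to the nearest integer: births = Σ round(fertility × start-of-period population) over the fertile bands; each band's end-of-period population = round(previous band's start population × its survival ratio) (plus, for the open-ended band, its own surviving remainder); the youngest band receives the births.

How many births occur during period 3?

Call the bands 1 to 6, youngest first.
— Period 1 —
Births: 23200 * 0.396 = 9187, 5000 * 0.346 = 1730 → 10917
Band 2: 9300 * 0.962 = 8947
Band 3: 8100 * 0.956 = 7744
Band 4: 13700 * 0.94 = 12878
Band 5: 23200 * 0.948 = 21994
Band 6: 5000 * 0.934 + 13400 * 0.441 = 4670 + 5909 = 10579
→ [10917, 8947, 7744, 12878, 21994, 10579]
— Period 2 —
Births: 12878 * 0.396 = 5100, 21994 * 0.346 = 7610 → 12710
Band 2: 10917 * 0.962 = 10502
Band 3: 8947 * 0.956 = 8553
Band 4: 7744 * 0.94 = 7279
Band 5: 12878 * 0.948 = 12208
Band 6: 21994 * 0.934 + 10579 * 0.441 = 20542 + 4665 = 25207
→ [12710, 10502, 8553, 7279, 12208, 25207]
— Period 3 —
Births: 7279 * 0.396 = 2882, 12208 * 0.346 = 4224 → 7106
Band 2: 12710 * 0.962 = 12227
Band 3: 10502 * 0.956 = 10040
Band 4: 8553 * 0.94 = 8040
Band 5: 7279 * 0.948 = 6900
Band 6: 12208 * 0.934 + 25207 * 0.441 = 11402 + 11116 = 22518
→ [7106, 12227, 10040, 8040, 6900, 22518]

7106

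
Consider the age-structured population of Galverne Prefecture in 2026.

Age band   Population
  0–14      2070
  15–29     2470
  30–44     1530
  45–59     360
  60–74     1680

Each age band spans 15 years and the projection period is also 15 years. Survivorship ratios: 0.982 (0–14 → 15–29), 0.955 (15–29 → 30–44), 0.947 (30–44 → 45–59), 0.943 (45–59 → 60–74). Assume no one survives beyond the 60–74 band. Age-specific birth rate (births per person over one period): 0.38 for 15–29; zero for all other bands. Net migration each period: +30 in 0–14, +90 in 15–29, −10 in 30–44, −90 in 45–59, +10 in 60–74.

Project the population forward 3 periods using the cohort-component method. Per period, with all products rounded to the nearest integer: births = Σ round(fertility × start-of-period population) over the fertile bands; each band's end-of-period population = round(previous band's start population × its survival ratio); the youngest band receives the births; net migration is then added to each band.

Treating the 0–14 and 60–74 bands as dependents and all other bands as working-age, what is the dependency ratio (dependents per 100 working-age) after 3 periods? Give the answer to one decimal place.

[period 1]
Births: 2470 × 0.38 = 939
15–29: 2070 × 0.982 = 2033
30–44: 2470 × 0.955 = 2359
45–59: 1530 × 0.947 = 1449
60–74: 360 × 0.943 = 339
Net migration: 0–14 + 30 → 969; 15–29 + 90 → 2123; 30–44 − 10 → 2349; 45–59 − 90 → 1359; 60–74 + 10 → 349
→ [969, 2123, 2349, 1359, 349]
[period 2]
Births: 2123 × 0.38 = 807
15–29: 969 × 0.982 = 952
30–44: 2123 × 0.955 = 2027
45–59: 2349 × 0.947 = 2225
60–74: 1359 × 0.943 = 1282
Net migration: 0–14 + 30 → 837; 15–29 + 90 → 1042; 30–44 − 10 → 2017; 45–59 − 90 → 2135; 60–74 + 10 → 1292
→ [837, 1042, 2017, 2135, 1292]
[period 3]
Births: 1042 × 0.38 = 396
15–29: 837 × 0.982 = 822
30–44: 1042 × 0.955 = 995
45–59: 2017 × 0.947 = 1910
60–74: 2135 × 0.943 = 2013
Net migration: 0–14 + 30 → 426; 15–29 + 90 → 912; 30–44 − 10 → 985; 45–59 − 90 → 1820; 60–74 + 10 → 2023
→ [426, 912, 985, 1820, 2023]
Dependents (band 0–14 + band 60–74) = 426 + 2023 = 2449; working-age = 3717; ratio = 2449/3717 × 100 = 65.9

65.9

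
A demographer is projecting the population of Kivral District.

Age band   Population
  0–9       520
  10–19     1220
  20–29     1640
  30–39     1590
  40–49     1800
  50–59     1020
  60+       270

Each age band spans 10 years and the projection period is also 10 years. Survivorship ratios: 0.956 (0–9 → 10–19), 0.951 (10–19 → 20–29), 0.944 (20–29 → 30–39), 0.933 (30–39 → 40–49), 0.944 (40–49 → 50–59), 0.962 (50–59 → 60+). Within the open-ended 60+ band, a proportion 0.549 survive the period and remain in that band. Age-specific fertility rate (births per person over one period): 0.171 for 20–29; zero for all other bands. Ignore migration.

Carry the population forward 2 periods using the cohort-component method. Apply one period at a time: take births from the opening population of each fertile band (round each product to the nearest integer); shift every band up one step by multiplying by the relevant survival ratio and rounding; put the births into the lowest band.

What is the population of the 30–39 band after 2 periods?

(Bands numbered youngest = 1 to oldest = 7.)
After projecting period 1:
Births: 1640 × 0.171 = 280
Band 2: 520 × 0.956 = 497
Band 3: 1220 × 0.951 = 1160
Band 4: 1640 × 0.944 = 1548
Band 5: 1590 × 0.933 = 1483
Band 6: 1800 × 0.944 = 1699
Band 7: 1020 × 0.962 + 270 × 0.549 = 981 + 148 = 1129
→ [280, 497, 1160, 1548, 1483, 1699, 1129]
After projecting period 2:
Births: 1160 × 0.171 = 198
Band 2: 280 × 0.956 = 268
Band 3: 497 × 0.951 = 473
Band 4: 1160 × 0.944 = 1095
Band 5: 1548 × 0.933 = 1444
Band 6: 1483 × 0.944 = 1400
Band 7: 1699 × 0.962 + 1129 × 0.549 = 1634 + 620 = 2254
→ [198, 268, 473, 1095, 1444, 1400, 2254]

1095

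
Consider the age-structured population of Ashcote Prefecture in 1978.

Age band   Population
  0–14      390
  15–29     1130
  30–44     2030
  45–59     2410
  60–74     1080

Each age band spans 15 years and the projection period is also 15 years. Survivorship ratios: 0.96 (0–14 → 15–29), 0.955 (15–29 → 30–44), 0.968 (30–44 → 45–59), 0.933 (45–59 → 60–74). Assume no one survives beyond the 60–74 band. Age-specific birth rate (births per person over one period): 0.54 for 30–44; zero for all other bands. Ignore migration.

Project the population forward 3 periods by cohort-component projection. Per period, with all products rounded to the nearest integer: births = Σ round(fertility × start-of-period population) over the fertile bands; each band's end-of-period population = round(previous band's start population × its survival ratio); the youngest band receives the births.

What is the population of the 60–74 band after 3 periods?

974

Call the groups 1 to 5, youngest first.
Period 1:
Births: 2030 × 0.54 = 1096
Group 2: 390 × 0.96 = 374
Group 3: 1130 × 0.955 = 1079
Group 4: 2030 × 0.968 = 1965
Group 5: 2410 × 0.933 = 2249
Giving 1096 / 374 / 1079 / 1965 / 2249.
Period 2:
Births: 1079 × 0.54 = 583
Group 2: 1096 × 0.96 = 1052
Group 3: 374 × 0.955 = 357
Group 4: 1079 × 0.968 = 1044
Group 5: 1965 × 0.933 = 1833
Giving 583 / 1052 / 357 / 1044 / 1833.
Period 3:
Births: 357 × 0.54 = 193
Group 2: 583 × 0.96 = 560
Group 3: 1052 × 0.955 = 1005
Group 4: 357 × 0.968 = 346
Group 5: 1044 × 0.933 = 974
Giving 193 / 560 / 1005 / 346 / 974.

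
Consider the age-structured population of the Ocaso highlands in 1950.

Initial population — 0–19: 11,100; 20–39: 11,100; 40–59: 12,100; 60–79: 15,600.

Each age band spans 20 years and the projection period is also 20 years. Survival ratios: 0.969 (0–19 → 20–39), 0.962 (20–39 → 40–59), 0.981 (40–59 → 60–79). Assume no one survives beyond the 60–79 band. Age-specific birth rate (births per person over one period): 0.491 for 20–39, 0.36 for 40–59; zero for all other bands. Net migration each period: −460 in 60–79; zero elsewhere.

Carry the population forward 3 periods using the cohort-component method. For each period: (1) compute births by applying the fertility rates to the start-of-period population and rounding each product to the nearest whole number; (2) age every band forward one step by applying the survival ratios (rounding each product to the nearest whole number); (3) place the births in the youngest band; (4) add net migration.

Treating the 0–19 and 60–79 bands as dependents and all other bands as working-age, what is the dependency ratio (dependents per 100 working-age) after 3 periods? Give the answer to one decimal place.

— Period 1 —
Births: 11100 × 0.491 = 5450  |  12100 × 0.36 = 4356 — total 9806
20–39: 11100 × 0.969 = 10756
40–59: 11100 × 0.962 = 10678
60–79: 12100 × 0.981 = 11870
Net migration: 60–79 − 460 → 11410
Population now: 0–19=9806, 20–39=10756, 40–59=10678, 60–79=11410
— Period 2 —
Births: 10756 × 0.491 = 5281  |  10678 × 0.36 = 3844 — total 9125
20–39: 9806 × 0.969 = 9502
40–59: 10756 × 0.962 = 10347
60–79: 10678 × 0.981 = 10475
Net migration: 60–79 − 460 → 10015
Population now: 0–19=9125, 20–39=9502, 40–59=10347, 60–79=10015
— Period 3 —
Births: 9502 × 0.491 = 4665  |  10347 × 0.36 = 3725 — total 8390
20–39: 9125 × 0.969 = 8842
40–59: 9502 × 0.962 = 9141
60–79: 10347 × 0.981 = 10150
Net migration: 60–79 − 460 → 9690
Population now: 0–19=8390, 20–39=8842, 40–59=9141, 60–79=9690
Dependents (band 0–19 + band 60–79) = 8390 + 9690 = 18080; working-age = 17983; ratio = 18080/17983 × 100 = 100.5

100.5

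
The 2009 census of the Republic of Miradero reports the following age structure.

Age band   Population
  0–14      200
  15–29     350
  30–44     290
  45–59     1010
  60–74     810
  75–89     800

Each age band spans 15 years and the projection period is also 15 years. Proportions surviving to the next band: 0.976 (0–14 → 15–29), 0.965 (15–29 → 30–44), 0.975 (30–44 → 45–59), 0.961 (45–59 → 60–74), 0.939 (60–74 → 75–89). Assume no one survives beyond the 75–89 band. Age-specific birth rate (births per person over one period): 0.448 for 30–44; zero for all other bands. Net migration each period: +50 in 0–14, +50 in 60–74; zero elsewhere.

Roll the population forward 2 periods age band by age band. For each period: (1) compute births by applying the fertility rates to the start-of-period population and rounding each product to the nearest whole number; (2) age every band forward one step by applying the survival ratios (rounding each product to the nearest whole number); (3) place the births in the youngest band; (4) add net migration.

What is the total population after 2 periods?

— Period 1 —
Births: 290 × 0.448 = 130
15–29: 200 × 0.976 = 195
30–44: 350 × 0.965 = 338
45–59: 290 × 0.975 = 283
60–74: 1010 × 0.961 = 971
75–89: 810 × 0.939 = 761
Net migration: 0–14 + 50 → 180; 60–74 + 50 → 1021
Population now: 0–14=180, 15–29=195, 30–44=338, 45–59=283, 60–74=1021, 75–89=761
— Period 2 —
Births: 338 × 0.448 = 151
15–29: 180 × 0.976 = 176
30–44: 195 × 0.965 = 188
45–59: 338 × 0.975 = 330
60–74: 283 × 0.961 = 272
75–89: 1021 × 0.939 = 959
Net migration: 0–14 + 50 → 201; 60–74 + 50 → 322
Population now: 0–14=201, 15–29=176, 30–44=188, 45–59=330, 60–74=322, 75–89=959
Total after period 2: 201 + 176 + 188 + 330 + 322 + 959 = 2176

2176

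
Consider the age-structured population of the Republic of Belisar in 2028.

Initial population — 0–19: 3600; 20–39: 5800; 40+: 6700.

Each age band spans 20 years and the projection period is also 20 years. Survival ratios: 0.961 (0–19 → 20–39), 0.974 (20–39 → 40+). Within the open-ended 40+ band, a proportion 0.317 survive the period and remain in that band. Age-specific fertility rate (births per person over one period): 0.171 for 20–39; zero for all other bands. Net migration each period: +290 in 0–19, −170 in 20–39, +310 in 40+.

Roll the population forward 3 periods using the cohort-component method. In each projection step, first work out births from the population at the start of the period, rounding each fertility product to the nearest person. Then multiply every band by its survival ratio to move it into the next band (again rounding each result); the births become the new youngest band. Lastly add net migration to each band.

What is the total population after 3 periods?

4392

Call the bands 1 to 3, youngest first.
[period 1]
Births: 5800 × 0.171 = 992
Band 2: 3600 × 0.961 = 3460
Band 3: 5800 × 0.974 + 6700 × 0.317 = 5649 + 2124 = 7773
Net migration: Band 1 + 290 → 1282; Band 2 − 170 → 3290; Band 3 + 310 → 8083
→ [1282, 3290, 8083]
[period 2]
Births: 3290 × 0.171 = 563
Band 2: 1282 × 0.961 = 1232
Band 3: 3290 × 0.974 + 8083 × 0.317 = 3204 + 2562 = 5766
Net migration: Band 1 + 290 → 853; Band 2 − 170 → 1062; Band 3 + 310 → 6076
→ [853, 1062, 6076]
[period 3]
Births: 1062 × 0.171 = 182
Band 2: 853 × 0.961 = 820
Band 3: 1062 × 0.974 + 6076 × 0.317 = 1034 + 1926 = 2960
Net migration: Band 1 + 290 → 472; Band 2 − 170 → 650; Band 3 + 310 → 3270
→ [472, 650, 3270]
Total after period 3: 472 + 650 + 3270 = 4392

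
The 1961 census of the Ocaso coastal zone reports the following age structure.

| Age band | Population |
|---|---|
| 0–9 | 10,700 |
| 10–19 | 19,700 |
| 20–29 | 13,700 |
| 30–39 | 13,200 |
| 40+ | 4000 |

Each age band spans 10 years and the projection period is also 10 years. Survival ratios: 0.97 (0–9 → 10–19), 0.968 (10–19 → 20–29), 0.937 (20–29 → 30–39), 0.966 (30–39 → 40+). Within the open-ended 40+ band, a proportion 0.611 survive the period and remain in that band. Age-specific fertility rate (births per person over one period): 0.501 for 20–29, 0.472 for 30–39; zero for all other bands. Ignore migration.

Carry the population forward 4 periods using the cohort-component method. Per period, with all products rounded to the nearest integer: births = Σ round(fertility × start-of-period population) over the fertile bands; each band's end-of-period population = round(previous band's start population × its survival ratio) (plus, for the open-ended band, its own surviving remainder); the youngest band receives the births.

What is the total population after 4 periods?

Period 1:
Births: 13700 × 0.501 = 6864, 13200 × 0.472 = 6230 ⇒ total 13094
10–19: 10700 × 0.97 = 10379
20–29: 19700 × 0.968 = 19070
30–39: 13700 × 0.937 = 12837
40+: 13200 × 0.966 + 4000 × 0.611 = 12751 + 2444 = 15195
Population now: 0–9=13094, 10–19=10379, 20–29=19070, 30–39=12837, 40+=15195
Period 2:
Births: 19070 × 0.501 = 9554, 12837 × 0.472 = 6059 ⇒ total 15613
10–19: 13094 × 0.97 = 12701
20–29: 10379 × 0.968 = 10047
30–39: 19070 × 0.937 = 17869
40+: 12837 × 0.966 + 15195 × 0.611 = 12401 + 9284 = 21685
Population now: 0–9=15613, 10–19=12701, 20–29=10047, 30–39=17869, 40+=21685
Period 3:
Births: 10047 × 0.501 = 5034, 17869 × 0.472 = 8434 ⇒ total 13468
10–19: 15613 × 0.97 = 15145
20–29: 12701 × 0.968 = 12295
30–39: 10047 × 0.937 = 9414
40+: 17869 × 0.966 + 21685 × 0.611 = 17261 + 13250 = 30511
Population now: 0–9=13468, 10–19=15145, 20–29=12295, 30–39=9414, 40+=30511
Period 4:
Births: 12295 × 0.501 = 6160, 9414 × 0.472 = 4443 ⇒ total 10603
10–19: 13468 × 0.97 = 13064
20–29: 15145 × 0.968 = 14660
30–39: 12295 × 0.937 = 11520
40+: 9414 × 0.966 + 30511 × 0.611 = 9094 + 18642 = 27736
Population now: 0–9=10603, 10–19=13064, 20–29=14660, 30–39=11520, 40+=27736
Total after period 4: 10603 + 13064 + 14660 + 11520 + 27736 = 77583

77583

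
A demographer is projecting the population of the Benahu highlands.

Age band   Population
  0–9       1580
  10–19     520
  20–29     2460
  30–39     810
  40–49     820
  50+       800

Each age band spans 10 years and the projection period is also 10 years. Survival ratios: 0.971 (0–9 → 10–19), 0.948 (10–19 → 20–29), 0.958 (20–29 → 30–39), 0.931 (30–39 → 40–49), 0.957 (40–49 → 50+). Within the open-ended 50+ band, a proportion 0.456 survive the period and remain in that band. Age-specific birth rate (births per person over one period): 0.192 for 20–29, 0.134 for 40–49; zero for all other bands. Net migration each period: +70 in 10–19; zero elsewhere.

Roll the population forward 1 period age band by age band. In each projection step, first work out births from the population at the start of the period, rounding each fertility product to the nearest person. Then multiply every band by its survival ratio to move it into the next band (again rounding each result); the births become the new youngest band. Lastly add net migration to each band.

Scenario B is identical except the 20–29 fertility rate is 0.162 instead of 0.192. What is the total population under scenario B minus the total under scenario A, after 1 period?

-73

[period 1]
Births: 2460 * 0.192 = 472, 820 * 0.134 = 110 → total 582
10–19: 1580 * 0.971 = 1534
20–29: 520 * 0.948 = 493
30–39: 2460 * 0.958 = 2357
40–49: 810 * 0.931 = 754
50+: 820 * 0.957 + 800 * 0.456 = 785 + 365 = 1150
Net migration: 10–19 + 70 → 1604
End of period: [582, 1604, 493, 2357, 754, 1150]
Scenario A total after 1 period: 6940
Scenario B projection —
[period 1]
Births: 2460 * 0.162 = 399, 820 * 0.134 = 110 → total 509
10–19: 1580 * 0.971 = 1534
20–29: 520 * 0.948 = 493
30–39: 2460 * 0.958 = 2357
40–49: 810 * 0.931 = 754
50+: 820 * 0.957 + 800 * 0.456 = 785 + 365 = 1150
Net migration: 10–19 + 70 → 1604
End of period: [509, 1604, 493, 2357, 754, 1150]
Scenario B total after 1 period: 6867
Difference B − A = 6867 − 6940 = -73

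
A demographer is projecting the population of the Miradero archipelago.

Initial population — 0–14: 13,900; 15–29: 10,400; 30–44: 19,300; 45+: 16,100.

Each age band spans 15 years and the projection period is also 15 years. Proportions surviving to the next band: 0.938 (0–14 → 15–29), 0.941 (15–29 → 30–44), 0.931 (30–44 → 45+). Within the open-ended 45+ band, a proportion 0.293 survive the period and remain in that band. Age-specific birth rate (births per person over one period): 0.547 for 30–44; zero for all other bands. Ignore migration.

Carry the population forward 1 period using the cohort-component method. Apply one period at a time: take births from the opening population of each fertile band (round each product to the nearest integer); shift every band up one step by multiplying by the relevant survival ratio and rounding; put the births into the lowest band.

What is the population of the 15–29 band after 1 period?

[period 1]
Births: 19300 * 0.547 = 10557
15–29: 13900 * 0.938 = 13038
30–44: 10400 * 0.941 = 9786
45+: 19300 * 0.931 + 16100 * 0.293 = 17968 + 4717 = 22685
End of period: [10557, 13038, 9786, 22685]

13038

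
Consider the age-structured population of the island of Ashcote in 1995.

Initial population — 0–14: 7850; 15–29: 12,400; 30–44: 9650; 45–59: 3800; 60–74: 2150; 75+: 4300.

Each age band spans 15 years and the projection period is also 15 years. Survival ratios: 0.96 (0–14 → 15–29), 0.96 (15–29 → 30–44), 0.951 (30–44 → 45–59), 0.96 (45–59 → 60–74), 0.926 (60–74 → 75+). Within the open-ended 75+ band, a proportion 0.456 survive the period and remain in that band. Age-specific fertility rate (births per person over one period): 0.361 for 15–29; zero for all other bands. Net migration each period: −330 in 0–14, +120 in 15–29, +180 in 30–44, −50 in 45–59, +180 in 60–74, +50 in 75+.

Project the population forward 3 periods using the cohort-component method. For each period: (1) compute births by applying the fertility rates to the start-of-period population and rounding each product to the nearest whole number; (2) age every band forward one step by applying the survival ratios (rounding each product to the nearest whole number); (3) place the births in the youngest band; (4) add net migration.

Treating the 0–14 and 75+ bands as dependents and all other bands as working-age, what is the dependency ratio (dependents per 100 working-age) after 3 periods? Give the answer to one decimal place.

48.1

Call the bands 1 to 6, youngest first.
After projecting period 1:
Births: 12400 × 0.361 = 4476
Band 2: 7850 × 0.96 = 7536
Band 3: 12400 × 0.96 = 11904
Band 4: 9650 × 0.951 = 9177
Band 5: 3800 × 0.96 = 3648
Band 6: 2150 × 0.926 + 4300 × 0.456 = 1991 + 1961 = 3952
Net migration: Band 1 − 330 → 4146; Band 2 + 120 → 7656; Band 3 + 180 → 12084; Band 4 − 50 → 9127; Band 5 + 180 → 3828; Band 6 + 50 → 4002
Population now: 0–14=4146, 15–29=7656, 30–44=12084, 45–59=9127, 60–74=3828, 75+=4002
After projecting period 2:
Births: 7656 × 0.361 = 2764
Band 2: 4146 × 0.96 = 3980
Band 3: 7656 × 0.96 = 7350
Band 4: 12084 × 0.951 = 11492
Band 5: 9127 × 0.96 = 8762
Band 6: 3828 × 0.926 + 4002 × 0.456 = 3545 + 1825 = 5370
Net migration: Band 1 − 330 → 2434; Band 2 + 120 → 4100; Band 3 + 180 → 7530; Band 4 − 50 → 11442; Band 5 + 180 → 8942; Band 6 + 50 → 5420
Population now: 0–14=2434, 15–29=4100, 30–44=7530, 45–59=11442, 60–74=8942, 75+=5420
After projecting period 3:
Births: 4100 × 0.361 = 1480
Band 2: 2434 × 0.96 = 2337
Band 3: 4100 × 0.96 = 3936
Band 4: 7530 × 0.951 = 7161
Band 5: 11442 × 0.96 = 10984
Band 6: 8942 × 0.926 + 5420 × 0.456 = 8280 + 2472 = 10752
Net migration: Band 1 − 330 → 1150; Band 2 + 120 → 2457; Band 3 + 180 → 4116; Band 4 − 50 → 7111; Band 5 + 180 → 11164; Band 6 + 50 → 10802
Population now: 0–14=1150, 15–29=2457, 30–44=4116, 45–59=7111, 60–74=11164, 75+=10802
Dependents (band 0–14 + band 75+) = 1150 + 10802 = 11952; working-age = 24848; ratio = 11952/24848 × 100 = 48.1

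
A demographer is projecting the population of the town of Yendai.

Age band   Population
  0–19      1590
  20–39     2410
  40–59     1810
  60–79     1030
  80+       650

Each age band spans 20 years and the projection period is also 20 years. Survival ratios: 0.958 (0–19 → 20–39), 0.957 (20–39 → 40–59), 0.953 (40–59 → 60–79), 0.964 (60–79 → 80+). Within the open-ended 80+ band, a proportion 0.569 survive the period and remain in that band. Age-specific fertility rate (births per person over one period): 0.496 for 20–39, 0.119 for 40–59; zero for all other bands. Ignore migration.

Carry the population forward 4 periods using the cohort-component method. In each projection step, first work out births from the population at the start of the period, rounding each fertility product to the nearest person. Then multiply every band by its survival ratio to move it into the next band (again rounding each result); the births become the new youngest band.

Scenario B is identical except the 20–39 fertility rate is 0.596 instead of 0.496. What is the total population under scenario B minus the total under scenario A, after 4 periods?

After projecting period 1:
Births: 2410 * 0.496 = 1195 ; 1810 * 0.119 = 215 — total 1410
20–39: 1590 * 0.958 = 1523
40–59: 2410 * 0.957 = 2306
60–79: 1810 * 0.953 = 1725
80+: 1030 * 0.964 + 650 * 0.569 = 993 + 370 = 1363
Population now: 0–19=1410, 20–39=1523, 40–59=2306, 60–79=1725, 80+=1363
After projecting period 2:
Births: 1523 * 0.496 = 755 ; 2306 * 0.119 = 274 — total 1029
20–39: 1410 * 0.958 = 1351
40–59: 1523 * 0.957 = 1458
60–79: 2306 * 0.953 = 2198
80+: 1725 * 0.964 + 1363 * 0.569 = 1663 + 776 = 2439
Population now: 0–19=1029, 20–39=1351, 40–59=1458, 60–79=2198, 80+=2439
After projecting period 3:
Births: 1351 * 0.496 = 670 ; 1458 * 0.119 = 174 — total 844
20–39: 1029 * 0.958 = 986
40–59: 1351 * 0.957 = 1293
60–79: 1458 * 0.953 = 1389
80+: 2198 * 0.964 + 2439 * 0.569 = 2119 + 1388 = 3507
Population now: 0–19=844, 20–39=986, 40–59=1293, 60–79=1389, 80+=3507
After projecting period 4:
Births: 986 * 0.496 = 489 ; 1293 * 0.119 = 154 — total 643
20–39: 844 * 0.958 = 809
40–59: 986 * 0.957 = 944
60–79: 1293 * 0.953 = 1232
80+: 1389 * 0.964 + 3507 * 0.569 = 1339 + 1995 = 3334
Population now: 0–19=643, 20–39=809, 40–59=944, 60–79=1232, 80+=3334
Scenario A total after 4 periods: 6962
Scenario B projection —
After projecting period 1:
Births: 2410 * 0.596 = 1436 ; 1810 * 0.119 = 215 — total 1651
20–39: 1590 * 0.958 = 1523
40–59: 2410 * 0.957 = 2306
60–79: 1810 * 0.953 = 1725
80+: 1030 * 0.964 + 650 * 0.569 = 993 + 370 = 1363
Population now: 0–19=1651, 20–39=1523, 40–59=2306, 60–79=1725, 80+=1363
After projecting period 2:
Births: 1523 * 0.596 = 908 ; 2306 * 0.119 = 274 — total 1182
20–39: 1651 * 0.958 = 1582
40–59: 1523 * 0.957 = 1458
60–79: 2306 * 0.953 = 2198
80+: 1725 * 0.964 + 1363 * 0.569 = 1663 + 776 = 2439
Population now: 0–19=1182, 20–39=1582, 40–59=1458, 60–79=2198, 80+=2439
After projecting period 3:
Births: 1582 * 0.596 = 943 ; 1458 * 0.119 = 174 — total 1117
20–39: 1182 * 0.958 = 1132
40–59: 1582 * 0.957 = 1514
60–79: 1458 * 0.953 = 1389
80+: 2198 * 0.964 + 2439 * 0.569 = 2119 + 1388 = 3507
Population now: 0–19=1117, 20–39=1132, 40–59=1514, 60–79=1389, 80+=3507
After projecting period 4:
Births: 1132 * 0.596 = 675 ; 1514 * 0.119 = 180 — total 855
20–39: 1117 * 0.958 = 1070
40–59: 1132 * 0.957 = 1083
60–79: 1514 * 0.953 = 1443
80+: 1389 * 0.964 + 3507 * 0.569 = 1339 + 1995 = 3334
Population now: 0–19=855, 20–39=1070, 40–59=1083, 60–79=1443, 80+=3334
Scenario B total after 4 periods: 7785
Difference B − A = 7785 − 6962 = 823

823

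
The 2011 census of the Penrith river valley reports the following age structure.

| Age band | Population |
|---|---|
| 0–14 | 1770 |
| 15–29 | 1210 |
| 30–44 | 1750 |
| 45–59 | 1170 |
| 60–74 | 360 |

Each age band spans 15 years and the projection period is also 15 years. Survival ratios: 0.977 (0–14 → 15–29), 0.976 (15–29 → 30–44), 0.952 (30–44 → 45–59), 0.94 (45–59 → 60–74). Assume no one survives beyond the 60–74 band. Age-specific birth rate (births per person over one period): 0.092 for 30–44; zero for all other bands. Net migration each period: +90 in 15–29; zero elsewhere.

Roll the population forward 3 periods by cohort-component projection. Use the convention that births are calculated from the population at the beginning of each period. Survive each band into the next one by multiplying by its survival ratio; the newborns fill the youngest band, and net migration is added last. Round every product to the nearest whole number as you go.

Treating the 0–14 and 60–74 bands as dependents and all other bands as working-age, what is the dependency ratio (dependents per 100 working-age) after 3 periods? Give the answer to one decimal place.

57.4

Period 1.
Births: 1750 × 0.092 = 161
15–29: 1770 × 0.977 = 1729
30–44: 1210 × 0.976 = 1181
45–59: 1750 × 0.952 = 1666
60–74: 1170 × 0.94 = 1100
Net migration: 15–29 + 90 → 1819
Population now: 0–14=161, 15–29=1819, 30–44=1181, 45–59=1666, 60–74=1100
Period 2.
Births: 1181 × 0.092 = 109
15–29: 161 × 0.977 = 157
30–44: 1819 × 0.976 = 1775
45–59: 1181 × 0.952 = 1124
60–74: 1666 × 0.94 = 1566
Net migration: 15–29 + 90 → 247
Population now: 0–14=109, 15–29=247, 30–44=1775, 45–59=1124, 60–74=1566
Period 3.
Births: 1775 × 0.092 = 163
15–29: 109 × 0.977 = 106
30–44: 247 × 0.976 = 241
45–59: 1775 × 0.952 = 1690
60–74: 1124 × 0.94 = 1057
Net migration: 15–29 + 90 → 196
Population now: 0–14=163, 15–29=196, 30–44=241, 45–59=1690, 60–74=1057
Dependents (band 0–14 + band 60–74) = 163 + 1057 = 1220; working-age = 2127; ratio = 1220/2127 × 100 = 57.4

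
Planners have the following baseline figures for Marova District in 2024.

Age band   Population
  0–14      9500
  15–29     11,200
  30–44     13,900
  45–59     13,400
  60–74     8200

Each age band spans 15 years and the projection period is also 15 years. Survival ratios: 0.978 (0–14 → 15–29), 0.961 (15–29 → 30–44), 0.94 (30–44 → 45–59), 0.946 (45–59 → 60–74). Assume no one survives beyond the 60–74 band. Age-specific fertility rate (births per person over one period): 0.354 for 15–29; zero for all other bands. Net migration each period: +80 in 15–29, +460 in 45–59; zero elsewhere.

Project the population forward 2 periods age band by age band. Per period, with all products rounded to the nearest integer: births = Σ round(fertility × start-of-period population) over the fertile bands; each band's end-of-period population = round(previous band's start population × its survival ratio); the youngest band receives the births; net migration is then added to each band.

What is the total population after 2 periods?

Call the bands 1 to 5, youngest first.
— Period 1 —
Births: 11200 * 0.354 = 3965
Band 2: 9500 * 0.978 = 9291
Band 3: 11200 * 0.961 = 10763
Band 4: 13900 * 0.94 = 13066
Band 5: 13400 * 0.946 = 12676
Net migration: Band 2 + 80 → 9371; Band 4 + 460 → 13526
End of period: [3965, 9371, 10763, 13526, 12676]
— Period 2 —
Births: 9371 * 0.354 = 3317
Band 2: 3965 * 0.978 = 3878
Band 3: 9371 * 0.961 = 9006
Band 4: 10763 * 0.94 = 10117
Band 5: 13526 * 0.946 = 12796
Net migration: Band 2 + 80 → 3958; Band 4 + 460 → 10577
End of period: [3317, 3958, 9006, 10577, 12796]
Total after period 2: 3317 + 3958 + 9006 + 10577 + 12796 = 39654

39654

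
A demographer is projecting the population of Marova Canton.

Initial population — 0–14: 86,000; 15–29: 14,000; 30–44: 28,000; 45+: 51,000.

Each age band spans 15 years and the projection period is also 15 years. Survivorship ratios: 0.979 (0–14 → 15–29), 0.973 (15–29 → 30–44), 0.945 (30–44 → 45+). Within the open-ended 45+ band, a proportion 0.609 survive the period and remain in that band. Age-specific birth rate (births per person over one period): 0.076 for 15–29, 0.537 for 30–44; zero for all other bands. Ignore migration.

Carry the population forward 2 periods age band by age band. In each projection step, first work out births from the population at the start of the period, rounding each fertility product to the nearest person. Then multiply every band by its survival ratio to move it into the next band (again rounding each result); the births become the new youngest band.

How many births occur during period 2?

Period 1:
Births: 14000 × 0.076 = 1064 ; 28000 × 0.537 = 15036 — total 16100
15–29: 86000 × 0.979 = 84194
30–44: 14000 × 0.973 = 13622
45+: 28000 × 0.945 + 51000 × 0.609 = 26460 + 31059 = 57519
Population now: 0–14=16100, 15–29=84194, 30–44=13622, 45+=57519
Period 2:
Births: 84194 × 0.076 = 6399 ; 13622 × 0.537 = 7315 — total 13714
15–29: 16100 × 0.979 = 15762
30–44: 84194 × 0.973 = 81921
45+: 13622 × 0.945 + 57519 × 0.609 = 12873 + 35029 = 47902
Population now: 0–14=13714, 15–29=15762, 30–44=81921, 45+=47902

13714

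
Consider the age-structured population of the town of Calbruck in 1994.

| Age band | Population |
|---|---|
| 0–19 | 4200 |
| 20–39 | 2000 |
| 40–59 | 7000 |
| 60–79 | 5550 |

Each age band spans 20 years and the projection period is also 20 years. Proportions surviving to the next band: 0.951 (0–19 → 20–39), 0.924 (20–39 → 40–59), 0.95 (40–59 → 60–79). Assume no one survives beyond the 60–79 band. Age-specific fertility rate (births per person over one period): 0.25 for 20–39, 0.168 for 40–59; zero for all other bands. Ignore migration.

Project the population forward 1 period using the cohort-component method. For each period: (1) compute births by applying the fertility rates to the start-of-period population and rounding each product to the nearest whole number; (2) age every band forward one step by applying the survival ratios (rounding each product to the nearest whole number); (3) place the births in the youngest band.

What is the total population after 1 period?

Let group 1 be 0–19 through group 4 = 60–79.
After projecting period 1:
Births: 2000 × 0.25 = 500  |  7000 × 0.168 = 1176 → total 1676
Group 2: 4200 × 0.951 = 3994
Group 3: 2000 × 0.924 = 1848
Group 4: 7000 × 0.95 = 6650
→ [1676, 3994, 1848, 6650]
Total after period 1: 1676 + 3994 + 1848 + 6650 = 14168

14168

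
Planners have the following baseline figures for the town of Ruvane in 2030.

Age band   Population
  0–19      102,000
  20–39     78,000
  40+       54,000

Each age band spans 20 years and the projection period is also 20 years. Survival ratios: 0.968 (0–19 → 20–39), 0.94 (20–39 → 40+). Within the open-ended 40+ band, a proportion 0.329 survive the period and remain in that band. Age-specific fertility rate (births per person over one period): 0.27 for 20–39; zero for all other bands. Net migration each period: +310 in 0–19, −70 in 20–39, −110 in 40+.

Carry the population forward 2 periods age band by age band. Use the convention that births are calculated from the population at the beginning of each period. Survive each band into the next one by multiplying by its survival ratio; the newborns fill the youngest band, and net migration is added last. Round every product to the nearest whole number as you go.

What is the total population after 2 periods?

170133

[period 1]
Births: 78000 * 0.27 = 21060
20–39: 102000 * 0.968 = 98736
40+: 78000 * 0.94 + 54000 * 0.329 = 73320 + 17766 = 91086
Net migration: 0–19 + 310 → 21370; 20–39 − 70 → 98666; 40+ − 110 → 90976
Population now: 0–19=21370, 20–39=98666, 40+=90976
[period 2]
Births: 98666 * 0.27 = 26640
20–39: 21370 * 0.968 = 20686
40+: 98666 * 0.94 + 90976 * 0.329 = 92746 + 29931 = 122677
Net migration: 0–19 + 310 → 26950; 20–39 − 70 → 20616; 40+ − 110 → 122567
Population now: 0–19=26950, 20–39=20616, 40+=122567
Total after period 2: 26950 + 20616 + 122567 = 170133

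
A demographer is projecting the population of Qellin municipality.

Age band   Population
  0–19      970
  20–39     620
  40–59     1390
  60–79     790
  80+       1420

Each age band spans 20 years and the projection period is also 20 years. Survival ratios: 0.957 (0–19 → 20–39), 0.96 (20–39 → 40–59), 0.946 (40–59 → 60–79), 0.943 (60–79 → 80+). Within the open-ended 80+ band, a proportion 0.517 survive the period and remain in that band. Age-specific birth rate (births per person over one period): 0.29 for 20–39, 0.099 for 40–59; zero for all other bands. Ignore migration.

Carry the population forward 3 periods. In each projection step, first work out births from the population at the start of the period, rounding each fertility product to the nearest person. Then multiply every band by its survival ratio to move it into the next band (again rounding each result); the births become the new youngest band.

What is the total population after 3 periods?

3193

Period 1.
Births: 620 × 0.29 = 180, 1390 × 0.099 = 138 — total 318
20–39: 970 × 0.957 = 928
40–59: 620 × 0.96 = 595
60–79: 1390 × 0.946 = 1315
80+: 790 × 0.943 + 1420 × 0.517 = 745 + 734 = 1479
End of period: [318, 928, 595, 1315, 1479]
Period 2.
Births: 928 × 0.29 = 269, 595 × 0.099 = 59 — total 328
20–39: 318 × 0.957 = 304
40–59: 928 × 0.96 = 891
60–79: 595 × 0.946 = 563
80+: 1315 × 0.943 + 1479 × 0.517 = 1240 + 765 = 2005
End of period: [328, 304, 891, 563, 2005]
Period 3.
Births: 304 × 0.29 = 88, 891 × 0.099 = 88 — total 176
20–39: 328 × 0.957 = 314
40–59: 304 × 0.96 = 292
60–79: 891 × 0.946 = 843
80+: 563 × 0.943 + 2005 × 0.517 = 531 + 1037 = 1568
End of period: [176, 314, 292, 843, 1568]
Total after period 3: 176 + 314 + 292 + 843 + 1568 = 3193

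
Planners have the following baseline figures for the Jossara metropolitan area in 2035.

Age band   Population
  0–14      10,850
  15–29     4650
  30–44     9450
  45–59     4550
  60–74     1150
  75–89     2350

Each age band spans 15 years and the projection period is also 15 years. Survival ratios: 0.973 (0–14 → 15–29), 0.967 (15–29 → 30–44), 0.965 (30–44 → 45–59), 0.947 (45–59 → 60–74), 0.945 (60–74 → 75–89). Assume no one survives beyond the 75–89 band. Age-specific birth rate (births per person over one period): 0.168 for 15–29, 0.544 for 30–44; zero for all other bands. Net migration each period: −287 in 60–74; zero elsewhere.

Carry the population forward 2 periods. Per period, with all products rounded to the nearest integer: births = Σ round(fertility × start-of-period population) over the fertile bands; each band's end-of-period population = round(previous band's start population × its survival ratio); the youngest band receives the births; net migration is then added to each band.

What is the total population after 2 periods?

(Bands numbered youngest = 1 to oldest = 6.)
After projecting period 1:
Births: 4650 × 0.168 = 781  |  9450 × 0.544 = 5141 — total 5922
Band 2: 10850 × 0.973 = 10557
Band 3: 4650 × 0.967 = 4497
Band 4: 9450 × 0.965 = 9119
Band 5: 4550 × 0.947 = 4309
Band 6: 1150 × 0.945 = 1087
Net migration: Band 5 − 287 → 4022
End of period: [5922, 10557, 4497, 9119, 4022, 1087]
After projecting period 2:
Births: 10557 × 0.168 = 1774  |  4497 × 0.544 = 2446 — total 4220
Band 2: 5922 × 0.973 = 5762
Band 3: 10557 × 0.967 = 10209
Band 4: 4497 × 0.965 = 4340
Band 5: 9119 × 0.947 = 8636
Band 6: 4022 × 0.945 = 3801
Net migration: Band 5 − 287 → 8349
End of period: [4220, 5762, 10209, 4340, 8349, 3801]
Total after period 2: 4220 + 5762 + 10209 + 4340 + 8349 + 3801 = 36681

36681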